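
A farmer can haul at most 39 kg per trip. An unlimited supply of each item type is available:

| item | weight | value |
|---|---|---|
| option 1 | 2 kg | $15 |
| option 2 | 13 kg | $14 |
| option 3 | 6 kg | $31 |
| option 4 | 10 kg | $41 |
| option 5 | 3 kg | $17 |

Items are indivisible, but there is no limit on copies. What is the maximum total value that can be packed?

$287

Best value-per-unit is option 1 at 15/2; filling with it alone gives 19×15 = 285.
Optimal mix: 18×option 1 + 1×option 5 → weight 39, value 287.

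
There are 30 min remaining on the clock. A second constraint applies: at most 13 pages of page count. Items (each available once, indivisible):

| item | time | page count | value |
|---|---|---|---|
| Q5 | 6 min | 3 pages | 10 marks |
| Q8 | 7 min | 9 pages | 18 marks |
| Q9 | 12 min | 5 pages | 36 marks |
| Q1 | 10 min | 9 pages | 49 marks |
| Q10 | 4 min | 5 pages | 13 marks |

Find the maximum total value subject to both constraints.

Feasible sets respecting both limits:
- Q5+Q1: time 16, page count 12, value 59
- Q5+Q9+Q10: time 22, page count 13, value 59
- Q1: time 10, page count 9, value 49
Best: 59 marks.

59 marks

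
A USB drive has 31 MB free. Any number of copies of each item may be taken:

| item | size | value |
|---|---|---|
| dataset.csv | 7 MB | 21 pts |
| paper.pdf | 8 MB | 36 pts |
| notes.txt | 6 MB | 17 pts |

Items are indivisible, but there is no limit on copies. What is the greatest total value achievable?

129 pts

Best value-per-unit is paper.pdf at 36/8; filling with it alone gives 3×36 = 108.
Optimal mix: 1×dataset.csv + 3×paper.pdf → size 31, value 129.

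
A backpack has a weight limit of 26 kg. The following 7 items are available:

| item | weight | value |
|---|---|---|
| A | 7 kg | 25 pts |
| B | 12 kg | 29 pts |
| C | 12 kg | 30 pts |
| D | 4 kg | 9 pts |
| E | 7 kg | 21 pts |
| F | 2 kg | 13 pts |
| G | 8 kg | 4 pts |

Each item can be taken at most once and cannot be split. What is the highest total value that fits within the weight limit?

Check high-value combinations within 26 kg:
- A+C+D+F: weight 7+12+4+2=25, value 25+30+9+13=77
- A+B+D+F: weight 7+12+4+2=25, value 25+29+9+13=76
- A+C+E: weight 7+12+7=26, value 25+30+21=76
- A+B+E: weight 7+12+7=26, value 25+29+21=75
- C+D+E+F: weight 12+4+7+2=25, value 30+9+21+13=73
Best: 77 pts.

77 pts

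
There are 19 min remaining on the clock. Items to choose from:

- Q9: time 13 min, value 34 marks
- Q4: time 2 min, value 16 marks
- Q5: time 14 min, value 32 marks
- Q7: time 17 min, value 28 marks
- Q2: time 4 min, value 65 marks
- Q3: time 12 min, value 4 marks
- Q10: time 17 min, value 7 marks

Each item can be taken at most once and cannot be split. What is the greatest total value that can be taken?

Check high-value combinations within 19 min:
- Q9+Q4+Q2: time 13+2+4=19, value 34+16+65=115
- Q9+Q2: time 13+4=17, value 34+65=99
- Q5+Q2: time 14+4=18, value 32+65=97
Best: 115 marks.

115 marks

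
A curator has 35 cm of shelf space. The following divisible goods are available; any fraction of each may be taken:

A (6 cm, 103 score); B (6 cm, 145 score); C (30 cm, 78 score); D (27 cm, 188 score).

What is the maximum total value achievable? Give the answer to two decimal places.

408.15

Take in order of value per unit:
- B (145/6 per unit): all 6 → value 145, running total 145.00
- A (103/6 per unit): all 6 → value 103, running total 248.00
- D (188/27 per unit): 23 of 27 → value 23×188/27 = 160.1481, running total 408.15
Total 408.15.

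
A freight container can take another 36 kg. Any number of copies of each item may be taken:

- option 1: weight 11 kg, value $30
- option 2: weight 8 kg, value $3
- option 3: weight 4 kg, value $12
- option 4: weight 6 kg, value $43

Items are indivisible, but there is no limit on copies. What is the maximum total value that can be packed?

$258

Best value-per-unit is option 4 at 43/6, and filling with it alone uses weight 6×6=36. No mix of the others beats 6×43 = 258.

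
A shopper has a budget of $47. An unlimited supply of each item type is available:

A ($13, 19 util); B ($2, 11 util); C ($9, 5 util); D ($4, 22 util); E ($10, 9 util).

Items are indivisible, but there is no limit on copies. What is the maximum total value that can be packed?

Best value-per-unit is B at 11/2, and filling with it alone uses cost 23×2=46. No mix of the others beats 23×11 = 253.

253 util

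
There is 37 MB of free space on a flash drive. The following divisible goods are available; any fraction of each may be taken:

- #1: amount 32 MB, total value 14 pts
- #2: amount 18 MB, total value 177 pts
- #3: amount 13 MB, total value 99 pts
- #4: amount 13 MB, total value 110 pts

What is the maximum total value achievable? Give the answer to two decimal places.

332.69

Take in order of value per unit:
- #2 (177/18 per unit): all 18 → value 177, running total 177.00
- #4 (110/13 per unit): all 13 → value 110, running total 287.00
- #3 (99/13 per unit): 6 of 13 → value 6×99/13 = 45.6923, running total 332.69
Total 332.69.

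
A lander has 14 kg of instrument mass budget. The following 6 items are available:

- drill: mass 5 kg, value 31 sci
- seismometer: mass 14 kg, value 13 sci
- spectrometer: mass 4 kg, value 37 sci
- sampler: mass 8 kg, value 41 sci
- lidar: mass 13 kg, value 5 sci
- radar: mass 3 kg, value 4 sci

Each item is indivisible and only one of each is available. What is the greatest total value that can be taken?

Check high-value combinations within 14 kg:
- spectrometer+sampler: mass 4+8=12, value 37+41=78
- drill+spectrometer+radar: mass 5+4+3=12, value 31+37+4=72
- drill+sampler: mass 5+8=13, value 31+41=72
- drill+spectrometer: mass 5+4=9, value 31+37=68
- sampler+radar: mass 8+3=11, value 41+4=45
Best: 78 sci.

78 sci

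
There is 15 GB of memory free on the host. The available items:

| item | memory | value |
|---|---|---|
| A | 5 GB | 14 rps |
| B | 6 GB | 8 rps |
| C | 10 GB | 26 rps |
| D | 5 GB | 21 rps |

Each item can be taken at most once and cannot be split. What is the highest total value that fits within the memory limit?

Check high-value combinations within 15 GB:
- C+D: memory 10+5=15, value 26+21=47
- A+C: memory 5+10=15, value 14+26=40
- A+D: memory 5+5=10, value 14+21=35
- B+D: memory 6+5=11, value 8+21=29
Best: 47 rps.

47 rps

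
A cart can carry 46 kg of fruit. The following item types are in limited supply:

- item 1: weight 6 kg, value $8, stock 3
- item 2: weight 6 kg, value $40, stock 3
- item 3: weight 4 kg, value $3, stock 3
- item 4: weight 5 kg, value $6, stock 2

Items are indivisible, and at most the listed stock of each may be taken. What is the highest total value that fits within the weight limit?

$156

Top feasible selections:
- 3×item 1 + 3×item 2 + 2×item 4: weight 46, value 156
- 3×item 1 + 3×item 2 + 1×item 3 + 1×item 4: weight 45, value 153
- 2×item 1 + 3×item 2 + 1×item 3 + 2×item 4: weight 44, value 151
- 3×item 1 + 3×item 2 + 1×item 4: weight 41, value 150
Best: $156.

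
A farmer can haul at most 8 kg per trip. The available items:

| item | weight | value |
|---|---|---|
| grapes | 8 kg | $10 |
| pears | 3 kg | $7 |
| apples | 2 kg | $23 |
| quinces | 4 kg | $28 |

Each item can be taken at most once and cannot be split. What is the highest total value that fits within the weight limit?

$51

Check high-value combinations within 8 kg:
- apples+quinces: weight 2+4=6, value 23+28=51
- pears+quinces: weight 3+4=7, value 7+28=35
- pears+apples: weight 3+2=5, value 7+23=30
Best: $51.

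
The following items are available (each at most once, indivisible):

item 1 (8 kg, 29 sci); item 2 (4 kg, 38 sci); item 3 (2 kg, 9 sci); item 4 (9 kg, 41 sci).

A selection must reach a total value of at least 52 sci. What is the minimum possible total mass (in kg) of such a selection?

12

Subsets with value ≥ 52, sorted by total mass:
- item 1+item 2: mass 12, value 67
- item 2+item 4: mass 13, value 79
- item 1+item 2+item 3: mass 14, value 76
- item 2+item 3+item 4: mass 15, value 88
Minimum mass: 12 kg.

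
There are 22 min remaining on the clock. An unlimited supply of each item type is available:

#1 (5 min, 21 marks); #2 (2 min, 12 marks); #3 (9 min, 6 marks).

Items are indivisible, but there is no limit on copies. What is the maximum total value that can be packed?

Best value-per-unit is #2 at 12/2, and filling with it alone uses time 11×2=22. No mix of the others beats 11×12 = 132.

132 marks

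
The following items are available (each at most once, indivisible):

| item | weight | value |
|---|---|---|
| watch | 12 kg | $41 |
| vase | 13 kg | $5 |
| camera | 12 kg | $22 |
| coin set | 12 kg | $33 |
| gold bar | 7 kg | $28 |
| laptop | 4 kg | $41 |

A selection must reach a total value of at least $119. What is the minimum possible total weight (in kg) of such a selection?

35

Subsets with value ≥ 119, sorted by total weight:
- watch+coin set+gold bar+laptop: weight 35, value 143
- watch+camera+gold bar+laptop: weight 35, value 132
Minimum weight: 35 kg.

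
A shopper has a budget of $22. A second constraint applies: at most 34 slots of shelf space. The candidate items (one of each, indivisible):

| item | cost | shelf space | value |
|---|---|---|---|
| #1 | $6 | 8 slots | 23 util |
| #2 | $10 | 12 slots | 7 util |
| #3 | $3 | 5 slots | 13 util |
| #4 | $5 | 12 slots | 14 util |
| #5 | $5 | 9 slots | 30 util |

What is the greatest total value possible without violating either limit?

Feasible sets respecting both limits:
- #1+#3+#4+#5: cost 19, shelf space 34, value 80
- #1+#4+#5: cost 16, shelf space 29, value 67
- #1+#3+#5: cost 14, shelf space 22, value 66
Best: 80 util.

80 util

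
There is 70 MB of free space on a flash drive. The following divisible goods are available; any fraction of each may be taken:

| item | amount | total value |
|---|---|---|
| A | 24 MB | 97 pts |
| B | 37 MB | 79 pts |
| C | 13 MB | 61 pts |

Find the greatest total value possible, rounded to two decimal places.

228.46

Take in order of value per unit:
- C (61/13 per unit): all 13 → value 61, running total 61.00
- A (97/24 per unit): all 24 → value 97, running total 158.00
- B (79/37 per unit): 33 of 37 → value 33×79/37 = 70.4595, running total 228.46
Total 228.46.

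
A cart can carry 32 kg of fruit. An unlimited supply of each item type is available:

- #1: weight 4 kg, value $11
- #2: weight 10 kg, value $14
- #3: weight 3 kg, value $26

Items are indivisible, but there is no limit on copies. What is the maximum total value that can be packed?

$260

Best value-per-unit is #3 at 26/3, and filling with it alone uses weight 10×3=30. No mix of the others beats 10×26 = 260.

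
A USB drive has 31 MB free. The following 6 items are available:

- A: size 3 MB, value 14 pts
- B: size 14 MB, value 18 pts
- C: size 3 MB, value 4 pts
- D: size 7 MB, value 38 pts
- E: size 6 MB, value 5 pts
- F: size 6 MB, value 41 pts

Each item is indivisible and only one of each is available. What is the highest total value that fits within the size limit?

Check high-value combinations within 31 MB:
- A+B+D+F: size 3+14+7+6=30, value 14+18+38+41=111
- A+C+D+E+F: size 3+3+7+6+6=25, value 14+4+38+5+41=102
- B+C+D+F: size 14+3+7+6=30, value 18+4+38+41=101
Best: 111 pts.

111 pts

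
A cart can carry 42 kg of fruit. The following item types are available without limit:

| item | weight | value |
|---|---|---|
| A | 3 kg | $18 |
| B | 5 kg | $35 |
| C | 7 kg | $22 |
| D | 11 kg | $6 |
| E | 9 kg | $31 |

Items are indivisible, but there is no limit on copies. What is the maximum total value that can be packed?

$282

Best value-per-unit is B at 35/5; filling with it alone gives 8×35 = 280.
Optimal mix: 4×A + 6×B → weight 42, value 282.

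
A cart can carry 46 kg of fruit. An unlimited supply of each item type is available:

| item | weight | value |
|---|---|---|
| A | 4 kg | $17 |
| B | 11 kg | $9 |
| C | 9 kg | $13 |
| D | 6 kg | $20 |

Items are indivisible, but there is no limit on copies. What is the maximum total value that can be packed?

Best value-per-unit is A at 17/4; filling with it alone gives 11×17 = 187.
Optimal mix: 10×A + 1×D → weight 46, value 190.

$190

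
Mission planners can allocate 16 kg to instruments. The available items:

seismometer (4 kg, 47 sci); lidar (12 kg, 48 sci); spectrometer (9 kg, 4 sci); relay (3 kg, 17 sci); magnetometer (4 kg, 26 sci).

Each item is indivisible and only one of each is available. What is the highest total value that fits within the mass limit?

95 sci

Check high-value combinations within 16 kg:
- seismometer+lidar: mass 4+12=16, value 47+48=95
- seismometer+relay+magnetometer: mass 4+3+4=11, value 47+17+26=90
- lidar+magnetometer: mass 12+4=16, value 48+26=74
- seismometer+magnetometer: mass 4+4=8, value 47+26=73
Best: 95 sci.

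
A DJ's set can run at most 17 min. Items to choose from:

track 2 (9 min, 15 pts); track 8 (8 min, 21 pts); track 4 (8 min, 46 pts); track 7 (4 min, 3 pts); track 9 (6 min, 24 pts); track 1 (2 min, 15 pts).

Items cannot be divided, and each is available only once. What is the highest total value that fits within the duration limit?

85 pts

This is a 0/1 knapsack; check combinations near the capacity.
- track 4+track 9+track 1: duration 8+6+2=16, value 46+24+15=85
- track 4+track 9: duration 8+6=14, value 46+24=70
- track 8+track 4: duration 8+8=16, value 21+46=67
Best: 85 pts.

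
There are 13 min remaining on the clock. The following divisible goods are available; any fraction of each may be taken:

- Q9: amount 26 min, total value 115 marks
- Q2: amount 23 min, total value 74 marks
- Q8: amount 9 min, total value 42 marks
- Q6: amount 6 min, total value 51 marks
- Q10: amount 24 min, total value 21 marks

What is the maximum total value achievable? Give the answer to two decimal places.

Take in order of value per unit:
- Q6 (51/6 per unit): all 6 → value 51, running total 51.00
- Q8 (42/9 per unit): 7 of 9 → value 7×42/9 = 32.6667, running total 83.67
Total 83.67.

83.67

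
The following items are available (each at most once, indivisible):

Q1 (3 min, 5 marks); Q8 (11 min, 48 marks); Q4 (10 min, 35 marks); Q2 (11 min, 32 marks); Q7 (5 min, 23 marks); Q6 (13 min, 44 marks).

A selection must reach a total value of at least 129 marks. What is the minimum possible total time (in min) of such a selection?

37

Subsets with value ≥ 129, sorted by total time:
- Q8+Q4+Q2+Q7: time 37, value 138
- Q1+Q8+Q4+Q6: time 37, value 132
- Q1+Q8+Q2+Q6: time 38, value 129
Minimum time: 37 min.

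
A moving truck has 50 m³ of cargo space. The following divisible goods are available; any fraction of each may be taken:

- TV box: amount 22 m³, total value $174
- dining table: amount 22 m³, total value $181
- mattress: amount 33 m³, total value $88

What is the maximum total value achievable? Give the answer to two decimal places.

371.00

Take in order of value per unit:
- dining table (181/22 per unit): all 22 → value 181, running total 181.00
- TV box (174/22 per unit): all 22 → value 174, running total 355.00
- mattress (88/33 per unit): 6 of 33 → value 6×88/33 = 16.0000, running total 371.00
Total 371.00.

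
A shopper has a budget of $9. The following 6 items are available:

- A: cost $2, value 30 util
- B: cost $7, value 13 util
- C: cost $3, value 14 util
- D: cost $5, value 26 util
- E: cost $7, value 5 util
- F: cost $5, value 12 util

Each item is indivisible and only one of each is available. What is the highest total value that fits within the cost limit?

56 util

This is a 0/1 knapsack; check combinations near the capacity.
- A+D: cost 2+5=7, value 30+26=56
- A+C: cost 2+3=5, value 30+14=44
- A+B: cost 2+7=9, value 30+13=43
- A+F: cost 2+5=7, value 30+12=42
Best: 56 util.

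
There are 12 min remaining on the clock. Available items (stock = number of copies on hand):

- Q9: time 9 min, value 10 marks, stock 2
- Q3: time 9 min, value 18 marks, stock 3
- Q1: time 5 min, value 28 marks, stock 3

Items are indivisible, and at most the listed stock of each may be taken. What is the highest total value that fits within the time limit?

56 marks

Top feasible selections:
- 2×Q1: time 10, value 56
- 1×Q1: time 5, value 28
- 1×Q3: time 9, value 18
Best: 56 marks.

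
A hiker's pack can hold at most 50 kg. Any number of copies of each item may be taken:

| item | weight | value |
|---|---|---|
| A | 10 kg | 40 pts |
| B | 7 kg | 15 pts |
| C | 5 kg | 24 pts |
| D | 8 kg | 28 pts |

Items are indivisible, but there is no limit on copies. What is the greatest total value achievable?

Best value-per-unit is C at 24/5, and filling with it alone uses weight 10×5=50. No mix of the others beats 10×24 = 240.

240 pts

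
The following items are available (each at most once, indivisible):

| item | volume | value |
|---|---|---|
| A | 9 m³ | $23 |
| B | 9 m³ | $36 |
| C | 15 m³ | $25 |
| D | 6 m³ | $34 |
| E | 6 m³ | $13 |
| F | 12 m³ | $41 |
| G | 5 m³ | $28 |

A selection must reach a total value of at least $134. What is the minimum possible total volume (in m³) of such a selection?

Subsets with value ≥ 134, sorted by total volume:
- B+D+F+G: volume 32, value 139
- A+B+D+E+G: volume 35, value 134
Minimum volume: 32 m³.

32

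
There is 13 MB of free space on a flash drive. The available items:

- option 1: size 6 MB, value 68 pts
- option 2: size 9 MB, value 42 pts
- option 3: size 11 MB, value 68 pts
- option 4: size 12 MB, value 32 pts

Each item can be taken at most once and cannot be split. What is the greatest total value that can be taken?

Check high-value combinations within 13 MB:
- option 1: size 6, value 68
- option 3: size 11, value 68
- option 2: size 9, value 42
- option 4: size 12, value 32
Best: 68 pts.

68 pts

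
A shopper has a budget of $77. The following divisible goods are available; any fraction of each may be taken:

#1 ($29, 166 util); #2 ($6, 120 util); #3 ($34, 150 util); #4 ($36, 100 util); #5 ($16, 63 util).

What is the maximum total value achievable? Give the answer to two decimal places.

467.50

Take in order of value per unit:
- #2 (120/6 per unit): all 6 → value 120, running total 120.00
- #1 (166/29 per unit): all 29 → value 166, running total 286.00
- #3 (150/34 per unit): all 34 → value 150, running total 436.00
- #5 (63/16 per unit): 8 of 16 → value 8×63/16 = 31.5000, running total 467.50
Total 467.50.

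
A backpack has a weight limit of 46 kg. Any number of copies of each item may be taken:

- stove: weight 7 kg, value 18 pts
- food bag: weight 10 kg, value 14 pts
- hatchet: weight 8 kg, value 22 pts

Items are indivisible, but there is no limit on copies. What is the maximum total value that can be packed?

Best value-per-unit is hatchet at 22/8; filling with it alone gives 5×22 = 110.
Optimal mix: 2×stove + 4×hatchet → weight 46, value 124.

124 pts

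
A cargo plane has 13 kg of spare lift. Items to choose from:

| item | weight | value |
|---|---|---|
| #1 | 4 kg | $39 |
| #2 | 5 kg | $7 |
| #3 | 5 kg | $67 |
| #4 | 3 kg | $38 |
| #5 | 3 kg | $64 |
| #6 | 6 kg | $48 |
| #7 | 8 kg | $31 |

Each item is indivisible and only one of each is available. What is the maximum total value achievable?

Check high-value combinations within 13 kg:
- #1+#3+#5: weight 4+5+3=12, value 39+67+64=170
- #3+#4+#5: weight 5+3+3=11, value 67+38+64=169
- #1+#5+#6: weight 4+3+6=13, value 39+64+48=151
- #4+#5+#6: weight 3+3+6=12, value 38+64+48=150
- #1+#3+#4: weight 4+5+3=12, value 39+67+38=144
Best: $170.

$170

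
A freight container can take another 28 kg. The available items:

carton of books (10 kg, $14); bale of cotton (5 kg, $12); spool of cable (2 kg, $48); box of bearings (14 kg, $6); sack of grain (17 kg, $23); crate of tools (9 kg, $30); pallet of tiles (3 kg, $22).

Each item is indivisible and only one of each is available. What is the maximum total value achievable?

This is a 0/1 knapsack; check combinations near the capacity.
- carton of books+spool of cable+crate of tools+pallet of tiles: weight 10+2+9+3=24, value 14+48+30+22=114
- bale of cotton+spool of cable+crate of tools+pallet of tiles: weight 5+2+9+3=19, value 12+48+30+22=112
- spool of cable+box of bearings+crate of tools+pallet of tiles: weight 2+14+9+3=28, value 48+6+30+22=106
- bale of cotton+spool of cable+sack of grain+pallet of tiles: weight 5+2+17+3=27, value 12+48+23+22=105
Best: $114.

$114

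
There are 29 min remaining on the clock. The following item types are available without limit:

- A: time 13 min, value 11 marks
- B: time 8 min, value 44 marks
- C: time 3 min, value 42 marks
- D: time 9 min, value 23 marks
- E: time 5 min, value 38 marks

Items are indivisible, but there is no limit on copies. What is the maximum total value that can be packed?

Best value-per-unit is C at 42/3, and filling with it alone uses time 9×3=27. No mix of the others beats 9×42 = 378.

378 marks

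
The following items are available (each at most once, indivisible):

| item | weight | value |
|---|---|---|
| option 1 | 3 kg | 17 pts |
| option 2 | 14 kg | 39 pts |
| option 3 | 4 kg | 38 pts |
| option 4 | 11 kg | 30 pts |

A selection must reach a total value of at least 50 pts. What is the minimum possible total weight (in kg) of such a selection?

7

Subsets with value ≥ 50, sorted by total weight:
- option 1+option 3: weight 7, value 55
- option 3+option 4: weight 15, value 68
- option 1+option 2: weight 17, value 56
Minimum weight: 7 kg.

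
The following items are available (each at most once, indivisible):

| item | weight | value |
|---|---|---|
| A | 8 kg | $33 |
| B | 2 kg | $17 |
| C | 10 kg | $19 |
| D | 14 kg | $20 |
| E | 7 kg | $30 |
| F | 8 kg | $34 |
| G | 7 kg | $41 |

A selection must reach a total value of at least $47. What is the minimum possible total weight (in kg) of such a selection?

Subsets with value ≥ 47, sorted by total weight:
- B+G: weight 9, value 58
- B+E: weight 9, value 47
Minimum weight: 9 kg.

9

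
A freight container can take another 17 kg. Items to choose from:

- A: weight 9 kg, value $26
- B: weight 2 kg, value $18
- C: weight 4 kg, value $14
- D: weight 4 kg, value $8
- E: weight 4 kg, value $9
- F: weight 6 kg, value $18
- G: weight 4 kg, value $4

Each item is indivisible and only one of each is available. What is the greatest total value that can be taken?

$62

Check high-value combinations within 17 kg:
- A+B+F: weight 9+2+6=17, value 26+18+18=62
- B+C+E+F: weight 2+4+4+6=16, value 18+14+9+18=59
- A+B+C: weight 9+2+4=15, value 26+18+14=58
- B+C+D+F: weight 2+4+4+6=16, value 18+14+8+18=58
- B+C+F+G: weight 2+4+6+4=16, value 18+14+18+4=54
Best: $62.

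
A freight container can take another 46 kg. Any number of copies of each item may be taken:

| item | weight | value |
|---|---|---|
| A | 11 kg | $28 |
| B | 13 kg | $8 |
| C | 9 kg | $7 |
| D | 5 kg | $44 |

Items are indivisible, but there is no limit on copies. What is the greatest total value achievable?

$396

Best value-per-unit is D at 44/5, and filling with it alone uses weight 9×5=45. No mix of the others beats 9×44 = 396.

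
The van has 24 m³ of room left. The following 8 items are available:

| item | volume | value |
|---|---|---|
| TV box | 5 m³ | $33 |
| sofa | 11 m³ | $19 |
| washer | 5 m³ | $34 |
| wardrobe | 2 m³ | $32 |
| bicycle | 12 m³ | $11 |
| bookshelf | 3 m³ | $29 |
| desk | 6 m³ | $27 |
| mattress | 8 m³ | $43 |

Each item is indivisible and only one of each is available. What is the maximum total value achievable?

$171

This is a 0/1 knapsack; check combinations near the capacity.
- TV box+washer+wardrobe+bookshelf+mattress: volume 5+5+2+3+8=23, value 33+34+32+29+43=171
- washer+wardrobe+bookshelf+desk+mattress: volume 5+2+3+6+8=24, value 34+32+29+27+43=165
- TV box+wardrobe+bookshelf+desk+mattress: volume 5+2+3+6+8=24, value 33+32+29+27+43=164
Best: $171.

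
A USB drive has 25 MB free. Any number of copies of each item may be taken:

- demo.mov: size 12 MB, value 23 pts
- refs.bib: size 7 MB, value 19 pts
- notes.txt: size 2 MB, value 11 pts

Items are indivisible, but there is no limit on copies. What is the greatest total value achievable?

Best value-per-unit is notes.txt at 11/2, and filling with it alone uses size 12×2=24. No mix of the others beats 12×11 = 132.

132 pts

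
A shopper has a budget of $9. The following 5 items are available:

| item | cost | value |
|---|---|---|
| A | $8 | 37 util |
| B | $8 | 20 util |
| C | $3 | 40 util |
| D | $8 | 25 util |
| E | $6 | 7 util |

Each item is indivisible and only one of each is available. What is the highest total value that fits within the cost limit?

47 util

Check high-value combinations within $9:
- C+E: cost 3+6=9, value 40+7=47
- C: cost 3, value 40
- A: cost 8, value 37
Best: 47 util.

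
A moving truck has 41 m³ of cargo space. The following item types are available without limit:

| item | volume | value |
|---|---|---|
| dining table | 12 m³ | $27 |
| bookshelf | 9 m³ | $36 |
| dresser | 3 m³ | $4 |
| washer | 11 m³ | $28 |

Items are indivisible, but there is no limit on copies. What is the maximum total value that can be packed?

$148

Best value-per-unit is bookshelf at 36/9; filling with it alone gives 4×36 = 144.
Optimal mix: 4×bookshelf + 1×dresser → volume 39, value 148.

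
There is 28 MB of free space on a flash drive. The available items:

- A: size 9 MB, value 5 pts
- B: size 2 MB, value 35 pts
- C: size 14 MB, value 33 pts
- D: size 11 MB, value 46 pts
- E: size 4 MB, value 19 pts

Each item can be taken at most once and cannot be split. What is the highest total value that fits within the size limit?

This is a 0/1 knapsack; check combinations near the capacity.
- B+C+D: size 2+14+11=27, value 35+33+46=114
- A+B+D+E: size 9+2+11+4=26, value 5+35+46+19=105
- B+D+E: size 2+11+4=17, value 35+46+19=100
- B+C+E: size 2+14+4=20, value 35+33+19=87
Best: 114 pts.

114 pts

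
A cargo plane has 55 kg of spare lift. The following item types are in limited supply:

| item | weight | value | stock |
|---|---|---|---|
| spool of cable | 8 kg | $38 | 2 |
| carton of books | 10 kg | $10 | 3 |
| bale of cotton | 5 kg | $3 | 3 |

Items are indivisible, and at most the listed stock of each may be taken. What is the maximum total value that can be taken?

$109

Best selections within weight 55 and stock limits:
- 2×spool of cable + 3×carton of books + 1×bale of cotton: weight 51, value 109
- 2×spool of cable + 3×carton of books: weight 46, value 106
- 2×spool of cable + 2×carton of books + 3×bale of cotton: weight 51, value 105
- 2×spool of cable + 2×carton of books + 2×bale of cotton: weight 46, value 102
Best: $109.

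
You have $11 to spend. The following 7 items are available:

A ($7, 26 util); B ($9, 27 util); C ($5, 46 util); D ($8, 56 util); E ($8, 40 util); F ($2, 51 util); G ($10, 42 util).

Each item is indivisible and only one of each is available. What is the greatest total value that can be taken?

This is a 0/1 knapsack; check combinations near the capacity.
- D+F: cost 8+2=10, value 56+51=107
- C+F: cost 5+2=7, value 46+51=97
- E+F: cost 8+2=10, value 40+51=91
- B+F: cost 9+2=11, value 27+51=78
Best: 107 util.

107 util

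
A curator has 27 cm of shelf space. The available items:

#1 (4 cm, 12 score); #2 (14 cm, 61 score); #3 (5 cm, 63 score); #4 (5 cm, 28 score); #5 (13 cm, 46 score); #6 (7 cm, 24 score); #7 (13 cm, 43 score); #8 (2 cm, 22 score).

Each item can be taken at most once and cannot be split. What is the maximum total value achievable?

174 score

Check high-value combinations within 27 cm:
- #2+#3+#4+#8: length 14+5+5+2=26, value 61+63+28+22=174
- #3+#4+#5+#8: length 5+5+13+2=25, value 63+28+46+22=159
- #1+#2+#3+#8: length 4+14+5+2=25, value 12+61+63+22=158
- #3+#4+#7+#8: length 5+5+13+2=25, value 63+28+43+22=156
Best: 174 score.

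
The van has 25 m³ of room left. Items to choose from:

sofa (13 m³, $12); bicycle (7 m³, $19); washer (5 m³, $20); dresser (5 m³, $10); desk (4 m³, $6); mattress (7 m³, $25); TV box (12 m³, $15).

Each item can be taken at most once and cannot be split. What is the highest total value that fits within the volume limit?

$74

Check high-value combinations within 25 m³:
- bicycle+washer+dresser+mattress: volume 7+5+5+7=24, value 19+20+10+25=74
- bicycle+washer+desk+mattress: volume 7+5+4+7=23, value 19+20+6+25=70
- bicycle+washer+mattress: volume 7+5+7=19, value 19+20+25=64
- washer+dresser+desk+mattress: volume 5+5+4+7=21, value 20+10+6+25=61
Best: $74.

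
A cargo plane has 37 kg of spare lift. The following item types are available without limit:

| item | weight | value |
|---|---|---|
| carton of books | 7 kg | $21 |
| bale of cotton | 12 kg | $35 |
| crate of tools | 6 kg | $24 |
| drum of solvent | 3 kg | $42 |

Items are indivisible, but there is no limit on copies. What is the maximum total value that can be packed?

Best value-per-unit is drum of solvent at 42/3, and filling with it alone uses weight 12×3=36. No mix of the others beats 12×42 = 504.

$504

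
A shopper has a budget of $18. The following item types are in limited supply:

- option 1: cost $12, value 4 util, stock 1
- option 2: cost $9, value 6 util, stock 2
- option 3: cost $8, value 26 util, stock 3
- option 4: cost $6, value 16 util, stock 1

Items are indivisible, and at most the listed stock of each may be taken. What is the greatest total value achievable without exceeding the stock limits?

52 util

Top feasible selections:
- 2×option 3: cost 16, value 52
- 1×option 3 + 1×option 4: cost 14, value 42
- 1×option 2 + 1×option 3: cost 17, value 32
- 1×option 3: cost 8, value 26
Best: 52 util.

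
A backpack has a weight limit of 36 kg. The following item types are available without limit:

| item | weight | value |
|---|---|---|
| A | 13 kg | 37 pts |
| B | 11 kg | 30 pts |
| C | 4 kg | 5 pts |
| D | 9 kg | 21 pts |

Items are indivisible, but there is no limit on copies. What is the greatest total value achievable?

Best value-per-unit is A at 37/13; filling with it alone gives 2×37 = 74.
Optimal mix: 1×A + 2×B → weight 35, value 97.

97 pts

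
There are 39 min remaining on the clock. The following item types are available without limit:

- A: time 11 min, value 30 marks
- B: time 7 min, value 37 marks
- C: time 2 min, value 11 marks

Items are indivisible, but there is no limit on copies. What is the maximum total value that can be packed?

213 marks

Best value-per-unit is C at 11/2; filling with it alone gives 19×11 = 209.
Optimal mix: 1×B + 16×C → time 39, value 213.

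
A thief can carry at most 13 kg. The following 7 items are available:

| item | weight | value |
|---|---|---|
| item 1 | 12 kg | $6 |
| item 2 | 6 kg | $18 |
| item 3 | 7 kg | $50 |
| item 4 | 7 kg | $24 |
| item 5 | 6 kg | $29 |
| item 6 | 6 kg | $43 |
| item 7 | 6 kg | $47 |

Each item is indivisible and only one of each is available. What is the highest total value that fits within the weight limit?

Check high-value combinations within 13 kg:
- item 3+item 7: weight 7+6=13, value 50+47=97
- item 3+item 6: weight 7+6=13, value 50+43=93
- item 6+item 7: weight 6+6=12, value 43+47=90
- item 3+item 5: weight 7+6=13, value 50+29=79
- item 5+item 7: weight 6+6=12, value 29+47=76
Best: $97.

$97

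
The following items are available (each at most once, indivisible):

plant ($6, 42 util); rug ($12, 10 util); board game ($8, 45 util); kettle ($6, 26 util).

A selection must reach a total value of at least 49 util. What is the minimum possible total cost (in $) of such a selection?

12

Subsets with value ≥ 49, sorted by total cost:
- plant+kettle: cost 12, value 68
- plant+board game: cost 14, value 87
- board game+kettle: cost 14, value 71
- plant+rug: cost 18, value 52
Minimum cost: 12 $.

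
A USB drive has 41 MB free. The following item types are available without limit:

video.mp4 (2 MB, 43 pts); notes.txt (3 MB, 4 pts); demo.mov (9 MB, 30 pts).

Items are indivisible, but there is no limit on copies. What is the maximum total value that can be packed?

860 pts

Best value-per-unit is video.mp4 at 43/2, and filling with it alone uses size 20×2=40. No mix of the others beats 20×43 = 860.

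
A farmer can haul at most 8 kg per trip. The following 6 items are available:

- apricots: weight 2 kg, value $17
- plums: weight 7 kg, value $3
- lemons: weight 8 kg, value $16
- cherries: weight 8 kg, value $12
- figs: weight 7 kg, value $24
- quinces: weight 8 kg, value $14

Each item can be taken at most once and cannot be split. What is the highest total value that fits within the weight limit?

Check high-value combinations within 8 kg:
- figs: weight 7, value 24
- apricots: weight 2, value 17
- lemons: weight 8, value 16
Best: $24.

$24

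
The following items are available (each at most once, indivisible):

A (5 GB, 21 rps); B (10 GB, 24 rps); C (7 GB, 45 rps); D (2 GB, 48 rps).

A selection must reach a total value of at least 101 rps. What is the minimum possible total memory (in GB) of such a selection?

Subsets with value ≥ 101, sorted by total memory:
- A+C+D: memory 14, value 114
- B+C+D: memory 19, value 117
Minimum memory: 14 GB.

14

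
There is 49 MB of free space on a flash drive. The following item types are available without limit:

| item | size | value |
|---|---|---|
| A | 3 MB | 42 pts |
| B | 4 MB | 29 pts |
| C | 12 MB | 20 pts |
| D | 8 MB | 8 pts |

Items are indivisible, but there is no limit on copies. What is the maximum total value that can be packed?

672 pts

Best value-per-unit is A at 42/3, and filling with it alone uses size 16×3=48. No mix of the others beats 16×42 = 672.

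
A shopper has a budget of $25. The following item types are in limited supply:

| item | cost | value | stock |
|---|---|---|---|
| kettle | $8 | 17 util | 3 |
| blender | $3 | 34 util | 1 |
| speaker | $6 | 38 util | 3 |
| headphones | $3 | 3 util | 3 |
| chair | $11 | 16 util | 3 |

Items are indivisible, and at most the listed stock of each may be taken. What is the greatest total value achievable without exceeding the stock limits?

Best selections within cost 25 and stock limits:
- 1×blender + 3×speaker + 1×headphones: cost 24, value 151
- 1×blender + 3×speaker: cost 21, value 148
- 1×kettle + 1×blender + 2×speaker: cost 23, value 127
- 3×speaker + 2×headphones: cost 24, value 120
Best: 151 util.

151 util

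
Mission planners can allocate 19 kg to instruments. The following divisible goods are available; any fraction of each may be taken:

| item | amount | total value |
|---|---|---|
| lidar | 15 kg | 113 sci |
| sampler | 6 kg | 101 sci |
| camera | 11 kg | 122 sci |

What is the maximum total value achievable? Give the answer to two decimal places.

Take in order of value per unit:
- sampler (101/6 per unit): all 6 → value 101, running total 101.00
- camera (122/11 per unit): all 11 → value 122, running total 223.00
- lidar (113/15 per unit): 2 of 15 → value 2×113/15 = 15.0667, running total 238.07
Total 238.07.

238.07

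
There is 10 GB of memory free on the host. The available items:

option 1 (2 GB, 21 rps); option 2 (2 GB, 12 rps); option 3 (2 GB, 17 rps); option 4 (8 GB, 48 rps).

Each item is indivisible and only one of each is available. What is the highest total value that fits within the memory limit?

69 rps

Check high-value combinations within 10 GB:
- option 1+option 4: memory 2+8=10, value 21+48=69
- option 3+option 4: memory 2+8=10, value 17+48=65
- option 2+option 4: memory 2+8=10, value 12+48=60
- option 1+option 2+option 3: memory 2+2+2=6, value 21+12+17=50
Best: 69 rps.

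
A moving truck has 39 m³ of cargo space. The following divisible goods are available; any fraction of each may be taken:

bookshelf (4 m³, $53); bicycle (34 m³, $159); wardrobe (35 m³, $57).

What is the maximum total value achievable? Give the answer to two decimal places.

Take in order of value per unit:
- bookshelf (53/4 per unit): all 4 → value 53, running total 53.00
- bicycle (159/34 per unit): all 34 → value 159, running total 212.00
- wardrobe (57/35 per unit): 1 of 35 → value 1×57/35 = 1.6286, running total 213.63
Total 213.63.

213.63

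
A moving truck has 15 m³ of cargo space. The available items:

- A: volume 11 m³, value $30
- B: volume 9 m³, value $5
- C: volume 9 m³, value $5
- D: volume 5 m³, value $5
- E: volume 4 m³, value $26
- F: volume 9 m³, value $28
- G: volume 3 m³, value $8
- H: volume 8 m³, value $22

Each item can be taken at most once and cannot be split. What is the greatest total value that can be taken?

$56

Check high-value combinations within 15 m³:
- A+E: volume 11+4=15, value 30+26=56
- E+G+H: volume 4+3+8=15, value 26+8+22=56
- E+F: volume 4+9=13, value 26+28=54
Best: $56.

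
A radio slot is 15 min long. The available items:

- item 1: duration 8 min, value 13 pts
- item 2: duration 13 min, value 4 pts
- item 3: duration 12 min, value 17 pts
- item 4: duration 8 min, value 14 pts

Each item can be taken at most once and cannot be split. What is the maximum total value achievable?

17 pts

This is a 0/1 knapsack; check combinations near the capacity.
- item 3: duration 12, value 17
- item 4: duration 8, value 14
- item 1: duration 8, value 13
- item 2: duration 13, value 4
Best: 17 pts.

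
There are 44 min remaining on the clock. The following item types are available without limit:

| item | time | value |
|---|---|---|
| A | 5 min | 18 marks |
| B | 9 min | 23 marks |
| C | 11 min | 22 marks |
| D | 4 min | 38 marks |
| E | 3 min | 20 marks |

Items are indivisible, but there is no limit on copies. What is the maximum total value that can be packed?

Best value-per-unit is D at 38/4, and filling with it alone uses time 11×4=44. No mix of the others beats 11×38 = 418.

418 marks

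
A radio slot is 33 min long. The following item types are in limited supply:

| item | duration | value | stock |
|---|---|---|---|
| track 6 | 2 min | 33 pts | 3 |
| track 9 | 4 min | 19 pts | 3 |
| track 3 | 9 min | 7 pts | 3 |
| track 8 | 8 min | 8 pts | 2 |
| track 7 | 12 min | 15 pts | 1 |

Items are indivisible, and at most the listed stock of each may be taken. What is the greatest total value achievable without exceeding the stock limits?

171 pts

Best selections within duration 33 and stock limits:
- 3×track 6 + 3×track 9 + 1×track 7: duration 30, value 171
- 3×track 6 + 3×track 9 + 1×track 8: duration 26, value 164
Best: 171 pts.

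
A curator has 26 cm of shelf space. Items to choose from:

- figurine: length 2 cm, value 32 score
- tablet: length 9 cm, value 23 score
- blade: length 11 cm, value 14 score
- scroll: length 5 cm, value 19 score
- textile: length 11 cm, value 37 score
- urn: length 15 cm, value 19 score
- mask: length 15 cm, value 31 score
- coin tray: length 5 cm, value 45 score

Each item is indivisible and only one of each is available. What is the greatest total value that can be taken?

133 score

Check high-value combinations within 26 cm:
- figurine+scroll+textile+coin tray: length 2+5+11+5=23, value 32+19+37+45=133
- figurine+tablet+scroll+coin tray: length 2+9+5+5=21, value 32+23+19+45=119
- figurine+textile+coin tray: length 2+11+5=18, value 32+37+45=114
- figurine+blade+scroll+coin tray: length 2+11+5+5=23, value 32+14+19+45=110
- figurine+mask+coin tray: length 2+15+5=22, value 32+31+45=108
Best: 133 score.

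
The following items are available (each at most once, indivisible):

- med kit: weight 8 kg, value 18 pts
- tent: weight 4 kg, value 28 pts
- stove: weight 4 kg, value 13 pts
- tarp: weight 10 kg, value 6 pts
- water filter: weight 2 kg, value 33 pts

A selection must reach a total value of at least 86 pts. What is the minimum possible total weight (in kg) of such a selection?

18

Subsets with value ≥ 86, sorted by total weight:
- med kit+tent+stove+water filter: weight 18, value 92
- med kit+tent+stove+tarp+water filter: weight 28, value 98
Minimum weight: 18 kg.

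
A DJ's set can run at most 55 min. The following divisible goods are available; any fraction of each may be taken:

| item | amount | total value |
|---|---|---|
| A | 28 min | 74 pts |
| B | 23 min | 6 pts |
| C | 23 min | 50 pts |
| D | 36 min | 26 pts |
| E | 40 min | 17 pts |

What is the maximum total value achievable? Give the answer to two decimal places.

Take in order of value per unit:
- A (74/28 per unit): all 28 → value 74, running total 74.00
- C (50/23 per unit): all 23 → value 50, running total 124.00
- D (26/36 per unit): 4 of 36 → value 4×26/36 = 2.8889, running total 126.89
Total 126.89.

126.89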